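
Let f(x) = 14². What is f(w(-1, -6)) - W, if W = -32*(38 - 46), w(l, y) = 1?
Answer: -60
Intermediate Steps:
W = 256 (W = -32*(-8) = 256)
f(x) = 196
f(w(-1, -6)) - W = 196 - 1*256 = 196 - 256 = -60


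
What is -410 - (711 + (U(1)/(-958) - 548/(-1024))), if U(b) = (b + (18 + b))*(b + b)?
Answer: -137522007/122624 ≈ -1121.5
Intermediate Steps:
U(b) = 2*b*(18 + 2*b) (U(b) = (18 + 2*b)*(2*b) = 2*b*(18 + 2*b))
-410 - (711 + (U(1)/(-958) - 548/(-1024))) = -410 - (711 + ((4*1*(9 + 1))/(-958) - 548/(-1024))) = -410 - (711 + ((4*1*10)*(-1/958) - 548*(-1/1024))) = -410 - (711 + (40*(-1/958) + 137/256)) = -410 - (711 + (-20/479 + 137/256)) = -410 - (711 + 60503/122624) = -410 - 1*87246167/122624 = -410 - 87246167/122624 = -137522007/122624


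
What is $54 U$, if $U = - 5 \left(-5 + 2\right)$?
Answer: $810$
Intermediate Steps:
$U = 15$ ($U = \left(-5\right) \left(-3\right) = 15$)
$54 U = 54 \cdot 15 = 810$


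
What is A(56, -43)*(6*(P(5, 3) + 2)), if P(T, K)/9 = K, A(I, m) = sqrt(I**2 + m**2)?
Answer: 174*sqrt(4985) ≈ 12285.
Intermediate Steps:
P(T, K) = 9*K
A(56, -43)*(6*(P(5, 3) + 2)) = sqrt(56**2 + (-43)**2)*(6*(9*3 + 2)) = sqrt(3136 + 1849)*(6*(27 + 2)) = sqrt(4985)*(6*29) = sqrt(4985)*174 = 174*sqrt(4985)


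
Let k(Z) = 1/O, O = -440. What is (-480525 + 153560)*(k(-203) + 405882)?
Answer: -11678410250047/88 ≈ -1.3271e+11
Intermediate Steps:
k(Z) = -1/440 (k(Z) = 1/(-440) = -1/440)
(-480525 + 153560)*(k(-203) + 405882) = (-480525 + 153560)*(-1/440 + 405882) = -326965*178588079/440 = -11678410250047/88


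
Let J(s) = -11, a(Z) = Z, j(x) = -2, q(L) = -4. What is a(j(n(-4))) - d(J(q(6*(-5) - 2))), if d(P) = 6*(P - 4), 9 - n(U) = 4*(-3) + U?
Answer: 88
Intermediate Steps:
n(U) = 21 - U (n(U) = 9 - (4*(-3) + U) = 9 - (-12 + U) = 9 + (12 - U) = 21 - U)
d(P) = -24 + 6*P (d(P) = 6*(-4 + P) = -24 + 6*P)
a(j(n(-4))) - d(J(q(6*(-5) - 2))) = -2 - (-24 + 6*(-11)) = -2 - (-24 - 66) = -2 - 1*(-90) = -2 + 90 = 88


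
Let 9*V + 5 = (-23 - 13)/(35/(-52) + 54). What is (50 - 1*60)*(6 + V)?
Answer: -1340050/24957 ≈ -53.694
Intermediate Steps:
V = -15737/24957 (V = -5/9 + ((-23 - 13)/(35/(-52) + 54))/9 = -5/9 + (-36/(35*(-1/52) + 54))/9 = -5/9 + (-36/(-35/52 + 54))/9 = -5/9 + (-36/2773/52)/9 = -5/9 + (-36*52/2773)/9 = -5/9 + (1/9)*(-1872/2773) = -5/9 - 208/2773 = -15737/24957 ≈ -0.63056)
(50 - 1*60)*(6 + V) = (50 - 1*60)*(6 - 15737/24957) = (50 - 60)*(134005/24957) = -10*134005/24957 = -1340050/24957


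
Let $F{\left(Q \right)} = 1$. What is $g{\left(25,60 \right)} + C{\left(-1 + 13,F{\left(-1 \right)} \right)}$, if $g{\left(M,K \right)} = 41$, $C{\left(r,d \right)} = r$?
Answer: $53$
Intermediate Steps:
$g{\left(25,60 \right)} + C{\left(-1 + 13,F{\left(-1 \right)} \right)} = 41 + \left(-1 + 13\right) = 41 + 12 = 53$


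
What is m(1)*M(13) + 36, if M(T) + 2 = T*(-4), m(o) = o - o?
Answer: 36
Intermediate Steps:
m(o) = 0
M(T) = -2 - 4*T (M(T) = -2 + T*(-4) = -2 - 4*T)
m(1)*M(13) + 36 = 0*(-2 - 4*13) + 36 = 0*(-2 - 52) + 36 = 0*(-54) + 36 = 0 + 36 = 36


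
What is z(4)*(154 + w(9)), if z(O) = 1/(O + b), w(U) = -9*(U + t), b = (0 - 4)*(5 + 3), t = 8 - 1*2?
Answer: -19/28 ≈ -0.67857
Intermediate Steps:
t = 6 (t = 8 - 2 = 6)
b = -32 (b = -4*8 = -32)
w(U) = -54 - 9*U (w(U) = -9*(U + 6) = -9*(6 + U) = -54 - 9*U)
z(O) = 1/(-32 + O) (z(O) = 1/(O - 32) = 1/(-32 + O))
z(4)*(154 + w(9)) = (154 + (-54 - 9*9))/(-32 + 4) = (154 + (-54 - 81))/(-28) = -(154 - 135)/28 = -1/28*19 = -19/28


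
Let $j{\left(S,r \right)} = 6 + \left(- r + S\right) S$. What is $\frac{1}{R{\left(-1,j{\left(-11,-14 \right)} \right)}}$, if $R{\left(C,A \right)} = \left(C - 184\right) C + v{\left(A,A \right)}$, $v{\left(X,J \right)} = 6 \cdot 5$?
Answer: $\frac{1}{215} \approx 0.0046512$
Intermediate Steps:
$v{\left(X,J \right)} = 30$
$j{\left(S,r \right)} = 6 + S \left(S - r\right)$ ($j{\left(S,r \right)} = 6 + \left(S - r\right) S = 6 + S \left(S - r\right)$)
$R{\left(C,A \right)} = 30 + C \left(-184 + C\right)$ ($R{\left(C,A \right)} = \left(C - 184\right) C + 30 = \left(-184 + C\right) C + 30 = C \left(-184 + C\right) + 30 = 30 + C \left(-184 + C\right)$)
$\frac{1}{R{\left(-1,j{\left(-11,-14 \right)} \right)}} = \frac{1}{30 + \left(-1\right)^{2} - -184} = \frac{1}{30 + 1 + 184} = \frac{1}{215}$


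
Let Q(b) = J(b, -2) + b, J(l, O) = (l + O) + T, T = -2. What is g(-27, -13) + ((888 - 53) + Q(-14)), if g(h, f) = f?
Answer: 790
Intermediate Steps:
J(l, O) = -2 + O + l (J(l, O) = (l + O) - 2 = (O + l) - 2 = -2 + O + l)
Q(b) = -4 + 2*b (Q(b) = (-2 - 2 + b) + b = (-4 + b) + b = -4 + 2*b)
g(-27, -13) + ((888 - 53) + Q(-14)) = -13 + ((888 - 53) + (-4 + 2*(-14))) = -13 + (835 + (-4 - 28)) = -13 + (835 - 32) = -13 + 803 = 790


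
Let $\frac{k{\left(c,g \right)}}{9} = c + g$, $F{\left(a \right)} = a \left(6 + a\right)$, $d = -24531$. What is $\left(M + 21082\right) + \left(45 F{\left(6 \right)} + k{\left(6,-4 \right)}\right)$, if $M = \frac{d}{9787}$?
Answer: $\frac{238191049}{9787} \approx 24338.0$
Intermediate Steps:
$M = - \frac{24531}{9787} \approx -2.5065$
$k{\left(c,g \right)} = 9 c + 9 g$ ($k{\left(c,g \right)} = 9 \left(c + g\right) = 9 c + 9 g$)
$\left(M + 21082\right) + \left(45 F{\left(6 \right)} + k{\left(6,-4 \right)}\right) = \left(- \frac{24531}{9787} + 21082\right) + \left(45 \cdot 6 \left(6 + 6\right) + \left(9 \cdot 6 + 9 \left(-4\right)\right)\right) = \frac{206305003}{9787} + \left(45 \cdot 6 \cdot 12 + \left(54 - 36\right)\right) = \frac{206305003}{9787} + \left(45 \cdot 72 + 18\right) = \frac{206305003}{9787} + \left(3240 + 18\right) = \frac{206305003}{9787} + 3258 = \frac{238191049}{9787}$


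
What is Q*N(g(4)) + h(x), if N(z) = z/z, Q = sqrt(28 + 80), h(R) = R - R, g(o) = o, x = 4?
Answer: 6*sqrt(3) ≈ 10.392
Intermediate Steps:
h(R) = 0
Q = 6*sqrt(3) (Q = sqrt(108) = 6*sqrt(3) ≈ 10.392)
N(z) = 1
Q*N(g(4)) + h(x) = (6*sqrt(3))*1 + 0 = 6*sqrt(3) + 0 = 6*sqrt(3)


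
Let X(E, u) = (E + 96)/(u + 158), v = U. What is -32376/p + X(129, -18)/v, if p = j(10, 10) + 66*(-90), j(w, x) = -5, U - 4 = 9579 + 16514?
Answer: 7885976247/1448035540 ≈ 5.4460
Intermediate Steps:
U = 26097 (U = 4 + (9579 + 16514) = 4 + 26093 = 26097)
v = 26097
p = -5945 (p = -5 + 66*(-90) = -5 - 5940 = -5945)
X(E, u) = (96 + E)/(158 + u)
-32376/p + X(129, -18)/v = -32376/(-5945) + ((96 + 129)/(158 - 18))/26097 = -32376*(-1/5945) + (225/140)*(1/26097) = 32376/5945 + ((1/140)*225)*(1/26097) = 32376/5945 + (45/28)*(1/26097) = 32376/5945 + 15/243572 = 7885976247/1448035540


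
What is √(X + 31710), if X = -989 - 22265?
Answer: 2*√2114 ≈ 91.957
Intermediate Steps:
X = -23254
√(X + 31710) = √(-23254 + 31710) = √8456 = 2*√2114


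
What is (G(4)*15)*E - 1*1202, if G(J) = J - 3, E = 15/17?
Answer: -20209/17 ≈ -1188.8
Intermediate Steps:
E = 15/17 (E = 15*(1/17) = 15/17 ≈ 0.88235)
G(J) = -3 + J
(G(4)*15)*E - 1*1202 = ((-3 + 4)*15)*(15/17) - 1*1202 = (1*15)*(15/17) - 1202 = 15*(15/17) - 1202 = 225/17 - 1202 = -20209/17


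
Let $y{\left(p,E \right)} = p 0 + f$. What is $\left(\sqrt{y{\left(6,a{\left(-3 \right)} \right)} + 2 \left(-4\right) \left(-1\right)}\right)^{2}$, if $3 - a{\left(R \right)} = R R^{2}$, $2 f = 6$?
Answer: $11$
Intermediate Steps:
$f = 3$ ($f = \frac{1}{2} \cdot 6 = 3$)
$a{\left(R \right)} = 3 - R^{3}$ ($a{\left(R \right)} = 3 - R R^{2} = 3 - R^{3}$)
$y{\left(p,E \right)} = 3$ ($y{\left(p,E \right)} = p 0 + 3 = 0 + 3 = 3$)
$\left(\sqrt{y{\left(6,a{\left(-3 \right)} \right)} + 2 \left(-4\right) \left(-1\right)}\right)^{2} = \left(\sqrt{3 + 2 \left(-4\right) \left(-1\right)}\right)^{2} = \left(\sqrt{3 - -8}\right)^{2} = \left(\sqrt{3 + 8}\right)^{2} = \left(\sqrt{11}\right)^{2} = 11$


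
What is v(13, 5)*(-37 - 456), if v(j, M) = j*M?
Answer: -32045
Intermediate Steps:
v(j, M) = M*j
v(13, 5)*(-37 - 456) = (5*13)*(-37 - 456) = 65*(-493) = -32045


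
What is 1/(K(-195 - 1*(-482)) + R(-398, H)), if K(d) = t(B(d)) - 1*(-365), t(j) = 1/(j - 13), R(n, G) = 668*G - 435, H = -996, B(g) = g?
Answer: -274/182319051 ≈ -1.5029e-6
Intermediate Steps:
R(n, G) = -435 + 668*G
t(j) = 1/(-13 + j)
K(d) = 365 + 1/(-13 + d) (K(d) = 1/(-13 + d) - 1*(-365) = 1/(-13 + d) + 365 = 365 + 1/(-13 + d))
1/(K(-195 - 1*(-482)) + R(-398, H)) = 1/((-4744 + 365*(-195 - 1*(-482)))/(-13 + (-195 - 1*(-482))) + (-435 + 668*(-996))) = 1/((-4744 + 365*(-195 + 482))/(-13 + (-195 + 482)) + (-435 - 665328)) = 1/((-4744 + 365*287)/(-13 + 287) - 665763) = 1/((-4744 + 104755)/274 - 665763) = 1/((1/274)*100011 - 665763) = 1/(100011/274 - 665763) = 1/(-182319051/274) = -274/182319051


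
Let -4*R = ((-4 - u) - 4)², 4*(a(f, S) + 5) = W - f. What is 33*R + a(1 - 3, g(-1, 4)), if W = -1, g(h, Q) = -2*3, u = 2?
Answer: -3319/4 ≈ -829.75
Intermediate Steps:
g(h, Q) = -6
a(f, S) = -21/4 - f/4 (a(f, S) = -5 + (-1 - f)/4 = -5 + (-¼ - f/4) = -21/4 - f/4)
R = -25 (R = -((-4 - 1*2) - 4)²/4 = -((-4 - 2) - 4)²/4 = -(-6 - 4)²/4 = -¼*(-10)² = -¼*100 = -25)
33*R + a(1 - 3, g(-1, 4)) = 33*(-25) + (-21/4 - (1 - 3)/4) = -825 + (-21/4 - ¼*(-2)) = -825 + (-21/4 + ½) = -825 - 19/4 = -3319/4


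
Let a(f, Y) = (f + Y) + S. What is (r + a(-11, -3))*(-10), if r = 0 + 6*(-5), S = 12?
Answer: 320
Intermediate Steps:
r = -30 (r = 0 - 30 = -30)
a(f, Y) = 12 + Y + f (a(f, Y) = (f + Y) + 12 = (Y + f) + 12 = 12 + Y + f)
(r + a(-11, -3))*(-10) = (-30 + (12 - 3 - 11))*(-10) = (-30 - 2)*(-10) = -32*(-10) = 320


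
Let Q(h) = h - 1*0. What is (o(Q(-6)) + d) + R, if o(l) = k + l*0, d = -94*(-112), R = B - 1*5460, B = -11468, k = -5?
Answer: -6405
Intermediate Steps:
R = -16928 (R = -11468 - 1*5460 = -11468 - 5460 = -16928)
Q(h) = h (Q(h) = h + 0 = h)
d = 10528
o(l) = -5 (o(l) = -5 + l*0 = -5 + 0 = -5)
(o(Q(-6)) + d) + R = (-5 + 10528) - 16928 = 10523 - 16928 = -6405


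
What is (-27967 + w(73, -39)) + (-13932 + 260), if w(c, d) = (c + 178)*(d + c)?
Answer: -33105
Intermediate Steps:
w(c, d) = (178 + c)*(c + d)
(-27967 + w(73, -39)) + (-13932 + 260) = (-27967 + (73² + 178*73 + 178*(-39) + 73*(-39))) + (-13932 + 260) = (-27967 + (5329 + 12994 - 6942 - 2847)) - 13672 = (-27967 + 8534) - 13672 = -19433 - 13672 = -33105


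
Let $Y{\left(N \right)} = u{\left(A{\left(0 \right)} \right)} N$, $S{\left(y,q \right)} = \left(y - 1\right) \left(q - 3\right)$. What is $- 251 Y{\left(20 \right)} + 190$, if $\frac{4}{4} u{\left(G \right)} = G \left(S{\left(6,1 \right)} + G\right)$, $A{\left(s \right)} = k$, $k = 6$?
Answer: $120670$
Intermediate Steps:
$S{\left(y,q \right)} = \left(-1 + y\right) \left(-3 + q\right)$
$A{\left(s \right)} = 6$
$u{\left(G \right)} = G \left(-10 + G\right)$ ($u{\left(G \right)} = G \left(\left(3 - 1 - 18 + 1 \cdot 6\right) + G\right) = G \left(\left(3 - 1 - 18 + 6\right) + G\right) = G \left(-10 + G\right)$)
$Y{\left(N \right)} = - 24 N$ ($Y{\left(N \right)} = 6 \left(-10 + 6\right) N = 6 \left(-4\right) N = - 24 N$)
$- 251 Y{\left(20 \right)} + 190 = - 251 \left(\left(-24\right) 20\right) + 190 = \left(-251\right) \left(-480\right) + 190 = 120480 + 190 = 120670$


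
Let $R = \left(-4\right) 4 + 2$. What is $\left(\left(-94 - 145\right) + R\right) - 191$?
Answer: $-444$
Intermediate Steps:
$R = -14$ ($R = -16 + 2 = -14$)
$\left(\left(-94 - 145\right) + R\right) - 191 = \left(\left(-94 - 145\right) - 14\right) - 191 = \left(-239 - 14\right) - 191 = -253 - 191 = -444$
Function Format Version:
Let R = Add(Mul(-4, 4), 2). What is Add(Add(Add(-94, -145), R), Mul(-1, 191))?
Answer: -444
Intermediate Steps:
R = -14 (R = Add(-16, 2) = -14)
Add(Add(Add(-94, -145), R), Mul(-1, 191)) = Add(Add(Add(-94, -145), -14), Mul(-1, 191)) = Add(Add(-239, -14), -191) = Add(-253, -191) = -444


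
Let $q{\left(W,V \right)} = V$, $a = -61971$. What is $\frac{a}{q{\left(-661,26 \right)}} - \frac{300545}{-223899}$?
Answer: $- \frac{1066725443}{447798} \approx -2382.2$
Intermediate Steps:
$\frac{a}{q{\left(-661,26 \right)}} - \frac{300545}{-223899} = - \frac{61971}{26} - \frac{300545}{-223899} = \left(-61971\right) \frac{1}{26} - - \frac{300545}{223899} = - \frac{4767}{2} + \frac{300545}{223899} = - \frac{1066725443}{447798}$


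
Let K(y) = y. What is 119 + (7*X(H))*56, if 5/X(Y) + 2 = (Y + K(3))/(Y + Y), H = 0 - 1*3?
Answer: -861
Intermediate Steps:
H = -3 (H = 0 - 3 = -3)
X(Y) = 5/(-2 + (3 + Y)/(2*Y)) (X(Y) = 5/(-2 + (Y + 3)/(Y + Y)) = 5/(-2 + (3 + Y)/((2*Y))) = 5/(-2 + (3 + Y)*(1/(2*Y))) = 5/(-2 + (3 + Y)/(2*Y)))
119 + (7*X(H))*56 = 119 + (7*(-10*(-3)/(-3 + 3*(-3))))*56 = 119 + (7*(-10*(-3)/(-3 - 9)))*56 = 119 + (7*(-10*(-3)/(-12)))*56 = 119 + (7*(-10*(-3)*(-1/12)))*56 = 119 + (7*(-5/2))*56 = 119 - 35/2*56 = 119 - 980 = -861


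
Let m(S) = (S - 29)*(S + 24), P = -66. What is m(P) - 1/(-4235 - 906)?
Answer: 20512591/5141 ≈ 3990.0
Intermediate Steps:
m(S) = (-29 + S)*(24 + S)
m(P) - 1/(-4235 - 906) = (-696 + (-66)² - 5*(-66)) - 1/(-4235 - 906) = (-696 + 4356 + 330) - 1/(-5141) = 3990 - 1*(-1/5141) = 3990 + 1/5141 = 20512591/5141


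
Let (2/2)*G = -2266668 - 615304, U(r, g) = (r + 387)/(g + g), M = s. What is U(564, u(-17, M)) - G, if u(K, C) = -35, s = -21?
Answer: 201737089/70 ≈ 2.8820e+6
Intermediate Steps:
M = -21
U(r, g) = (387 + r)/(2*g) (U(r, g) = (387 + r)/((2*g)) = (387 + r)*(1/(2*g)) = (387 + r)/(2*g))
G = -2881972 (G = -2266668 - 615304 = -2881972)
U(564, u(-17, M)) - G = (1/2)*(387 + 564)/(-35) - 1*(-2881972) = (1/2)*(-1/35)*951 + 2881972 = -951/70 + 2881972 = 201737089/70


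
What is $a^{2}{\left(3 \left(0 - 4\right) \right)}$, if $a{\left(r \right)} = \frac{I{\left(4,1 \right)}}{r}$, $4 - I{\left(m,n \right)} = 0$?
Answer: $\frac{1}{9} \approx 0.11111$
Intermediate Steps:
$I{\left(m,n \right)} = 4$ ($I{\left(m,n \right)} = 4 - 0 = 4 + 0 = 4$)
$a{\left(r \right)} = \frac{4}{r}$
$a^{2}{\left(3 \left(0 - 4\right) \right)} = \left(\frac{4}{3 \left(0 - 4\right)}\right)^{2} = \left(\frac{4}{3 \left(-4\right)}\right)^{2} = \left(\frac{4}{-12}\right)^{2} = \left(4 \left(- \frac{1}{12}\right)\right)^{2} = \left(- \frac{1}{3}\right)^{2} = \frac{1}{9}$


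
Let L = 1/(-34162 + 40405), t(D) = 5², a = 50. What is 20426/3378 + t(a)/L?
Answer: 263620888/1689 ≈ 1.5608e+5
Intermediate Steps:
t(D) = 25
L = 1/6243 ≈ 0.00016018
20426/3378 + t(a)/L = 20426/3378 + 25/(1/6243) = 20426*(1/3378) + 25*6243 = 10213/1689 + 156075 = 263620888/1689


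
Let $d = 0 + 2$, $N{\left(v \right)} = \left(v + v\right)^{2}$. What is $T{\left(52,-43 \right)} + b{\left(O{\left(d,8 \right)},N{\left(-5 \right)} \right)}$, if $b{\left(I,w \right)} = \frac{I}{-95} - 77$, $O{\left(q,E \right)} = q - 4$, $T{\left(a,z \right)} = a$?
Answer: $- \frac{2373}{95} \approx -24.979$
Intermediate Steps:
$N{\left(v \right)} = 4 v^{2}$ ($N{\left(v \right)} = \left(2 v\right)^{2} = 4 v^{2}$)
$d = 2$
$O{\left(q,E \right)} = -4 + q$ ($O{\left(q,E \right)} = q - 4 = -4 + q$)
$b{\left(I,w \right)} = -77 - \frac{I}{95}$ ($b{\left(I,w \right)} = I \left(- \frac{1}{95}\right) - 77 = - \frac{I}{95} - 77 = -77 - \frac{I}{95}$)
$T{\left(52,-43 \right)} + b{\left(O{\left(d,8 \right)},N{\left(-5 \right)} \right)} = 52 - \left(77 + \frac{-4 + 2}{95}\right) = 52 - \frac{7313}{95} = - \frac{2373}{95}$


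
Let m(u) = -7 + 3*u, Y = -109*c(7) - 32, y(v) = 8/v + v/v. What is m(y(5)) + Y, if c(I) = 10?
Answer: -5606/5 ≈ -1121.2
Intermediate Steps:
y(v) = 1 + 8/v (y(v) = 8/v + 1 = 1 + 8/v)
Y = -1122 (Y = -109*10 - 32 = -1090 - 32 = -1122)
m(y(5)) + Y = (-7 + 3*((8 + 5)/5)) - 1122 = (-7 + 3*((1/5)*13)) - 1122 = (-7 + 3*(13/5)) - 1122 = (-7 + 39/5) - 1122 = 4/5 - 1122 = -5606/5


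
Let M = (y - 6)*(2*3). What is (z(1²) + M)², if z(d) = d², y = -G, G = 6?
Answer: 5041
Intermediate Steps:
y = -6 (y = -1*6 = -6)
M = -72 (M = (-6 - 6)*(2*3) = -12*6 = -72)
(z(1²) + M)² = ((1²)² - 72)² = (1² - 72)² = (1 - 72)² = (-71)² = 5041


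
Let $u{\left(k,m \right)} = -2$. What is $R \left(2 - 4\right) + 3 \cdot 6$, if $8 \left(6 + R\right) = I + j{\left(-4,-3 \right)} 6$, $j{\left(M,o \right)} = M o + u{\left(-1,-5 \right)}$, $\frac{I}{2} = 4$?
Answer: $13$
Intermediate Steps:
$I = 8$ ($I = 2 \cdot 4 = 8$)
$j{\left(M,o \right)} = -2 + M o$ ($j{\left(M,o \right)} = M o - 2 = -2 + M o$)
$R = \frac{5}{2}$ ($R = -6 + \frac{8 + \left(-2 - -12\right) 6}{8} = -6 + \frac{8 + \left(-2 + 12\right) 6}{8} = -6 + \frac{8 + 10 \cdot 6}{8} = -6 + \frac{8 + 60}{8} = -6 + \frac{1}{8} \cdot 68 = -6 + \frac{17}{2} = \frac{5}{2} \approx 2.5$)
$R \left(2 - 4\right) + 3 \cdot 6 = \frac{5 \left(2 - 4\right)}{2} + 3 \cdot 6 = \frac{5 \left(2 - 4\right)}{2} + 18 = \frac{5}{2} \left(-2\right) + 18 = -5 + 18 = 13$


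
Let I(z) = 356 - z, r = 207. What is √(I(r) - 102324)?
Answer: 5*I*√4087 ≈ 319.65*I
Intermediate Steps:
√(I(r) - 102324) = √((356 - 1*207) - 102324) = √((356 - 207) - 102324) = √(149 - 102324) = √(-102175) = 5*I*√4087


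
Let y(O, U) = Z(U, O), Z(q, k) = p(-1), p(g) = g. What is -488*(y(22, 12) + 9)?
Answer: -3904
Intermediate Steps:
Z(q, k) = -1
y(O, U) = -1
-488*(y(22, 12) + 9) = -488*(-1 + 9) = -488*8 = -3904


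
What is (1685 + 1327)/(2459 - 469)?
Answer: 1506/995 ≈ 1.5136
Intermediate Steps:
(1685 + 1327)/(2459 - 469) = 3012/1990 = 3012*(1/1990) = 1506/995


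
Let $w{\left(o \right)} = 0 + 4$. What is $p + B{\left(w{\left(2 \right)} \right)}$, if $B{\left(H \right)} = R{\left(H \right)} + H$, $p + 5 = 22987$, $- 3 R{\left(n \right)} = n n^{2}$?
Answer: $\frac{68894}{3} \approx 22965.0$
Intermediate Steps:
$w{\left(o \right)} = 4$
$R{\left(n \right)} = - \frac{n^{3}}{3}$ ($R{\left(n \right)} = - \frac{n n^{2}}{3} = - \frac{n^{3}}{3}$)
$p = 22982$ ($p = -5 + 22987 = 22982$)
$B{\left(H \right)} = H - \frac{H^{3}}{3}$ ($B{\left(H \right)} = - \frac{H^{3}}{3} + H = H - \frac{H^{3}}{3}$)
$p + B{\left(w{\left(2 \right)} \right)} = 22982 + \left(4 - \frac{4^{3}}{3}\right) = 22982 + \left(4 - \frac{64}{3}\right) = 22982 - \frac{52}{3} = \frac{68894}{3}$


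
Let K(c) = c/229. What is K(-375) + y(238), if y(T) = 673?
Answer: 153742/229 ≈ 671.36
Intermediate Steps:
K(c) = c/229 (K(c) = c*(1/229) = c/229)
K(-375) + y(238) = (1/229)*(-375) + 673 = -375/229 + 673 = 153742/229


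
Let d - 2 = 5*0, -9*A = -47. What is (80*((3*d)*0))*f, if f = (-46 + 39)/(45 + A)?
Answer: 0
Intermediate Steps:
A = 47/9 (A = -1/9*(-47) = 47/9 ≈ 5.2222)
d = 2 (d = 2 + 5*0 = 2 + 0 = 2)
f = -63/452 (f = (-46 + 39)/(45 + 47/9) = -7/452/9 = -7*9/452 = -63/452 ≈ -0.13938)
(80*((3*d)*0))*f = (80*((3*2)*0))*(-63/452) = (80*(6*0))*(-63/452) = (80*0)*(-63/452) = 0*(-63/452) = 0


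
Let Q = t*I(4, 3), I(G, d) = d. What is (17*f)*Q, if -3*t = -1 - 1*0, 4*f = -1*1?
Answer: -17/4 ≈ -4.2500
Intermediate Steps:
f = -¼ (f = (-1*1)/4 = (¼)*(-1) = -¼ ≈ -0.25000)
t = ⅓ (t = -(-1 - 1*0)/3 = -(-1 + 0)/3 = -⅓*(-1) = ⅓ ≈ 0.33333)
Q = 1 (Q = (⅓)*3 = 1)
(17*f)*Q = (17*(-¼))*1 = -17/4*1 = -17/4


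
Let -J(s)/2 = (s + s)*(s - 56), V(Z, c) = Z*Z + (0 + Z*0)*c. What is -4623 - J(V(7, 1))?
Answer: -5995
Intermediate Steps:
V(Z, c) = Z**2 (V(Z, c) = Z**2 + (0 + 0)*c = Z**2 + 0*c = Z**2 + 0 = Z**2)
J(s) = -4*s*(-56 + s) (J(s) = -2*(s + s)*(s - 56) = -2*2*s*(-56 + s) = -4*s*(-56 + s))
-4623 - J(V(7, 1)) = -4623 - 4*7**2*(56 - 1*7**2) = -4623 - 4*49*(56 - 1*49) = -4623 - 4*49*(56 - 49) = -4623 - 4*49*7 = -4623 - 1*1372 = -4623 - 1372 = -5995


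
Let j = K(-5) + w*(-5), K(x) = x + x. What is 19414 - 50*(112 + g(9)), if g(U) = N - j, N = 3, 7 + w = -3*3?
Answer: 17164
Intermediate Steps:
K(x) = 2*x
w = -16 (w = -7 - 3*3 = -7 - 9 = -16)
j = 70 (j = 2*(-5) - 16*(-5) = -10 + 80 = 70)
g(U) = -67 (g(U) = 3 - 1*70 = 3 - 70 = -67)
19414 - 50*(112 + g(9)) = 19414 - 50*(112 - 67) = 19414 - 50*45 = 19414 - 2250 = 17164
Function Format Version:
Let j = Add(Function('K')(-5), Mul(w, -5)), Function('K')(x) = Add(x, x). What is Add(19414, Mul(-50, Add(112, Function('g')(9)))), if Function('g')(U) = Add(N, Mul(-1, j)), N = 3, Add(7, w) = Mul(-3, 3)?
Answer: 17164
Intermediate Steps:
Function('K')(x) = Mul(2, x)
w = -16 (w = Add(-7, Mul(-3, 3)) = Add(-7, -9) = -16)
j = 70 (j = Add(Mul(2, -5), Mul(-16, -5)) = Add(-10, 80) = 70)
Function('g')(U) = -67 (Function('g')(U) = Add(3, Mul(-1, 70)) = Add(3, -70) = -67)
Add(19414, Mul(-50, Add(112, Function('g')(9)))) = Add(19414, Mul(-50, Add(112, -67))) = Add(19414, Mul(-50, 45)) = Add(19414, -2250) = 17164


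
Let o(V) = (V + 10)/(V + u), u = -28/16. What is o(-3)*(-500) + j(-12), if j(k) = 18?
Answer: 14342/19 ≈ 754.84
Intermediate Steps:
u = -7/4 (u = -28*1/16 = -7/4 ≈ -1.7500)
o(V) = (10 + V)/(-7/4 + V) (o(V) = (V + 10)/(V - 7/4) = (10 + V)/(-7/4 + V))
o(-3)*(-500) + j(-12) = (4*(10 - 3)/(-7 + 4*(-3)))*(-500) + 18 = (4*7/(-7 - 12))*(-500) + 18 = (4*7/(-19))*(-500) + 18 = (4*(-1/19)*7)*(-500) + 18 = -28/19*(-500) + 18 = 14000/19 + 18 = 14342/19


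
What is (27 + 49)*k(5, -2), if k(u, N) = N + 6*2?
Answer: 760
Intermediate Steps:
k(u, N) = 12 + N (k(u, N) = N + 12 = 12 + N)
(27 + 49)*k(5, -2) = (27 + 49)*(12 - 2) = 76*10 = 760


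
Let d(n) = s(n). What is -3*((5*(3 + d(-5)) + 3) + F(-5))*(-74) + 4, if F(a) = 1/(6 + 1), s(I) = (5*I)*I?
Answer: 999472/7 ≈ 1.4278e+5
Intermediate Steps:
s(I) = 5*I²
d(n) = 5*n²
F(a) = ⅐ (F(a) = 1/7 = ⅐)
-3*((5*(3 + d(-5)) + 3) + F(-5))*(-74) + 4 = -3*((5*(3 + 5*(-5)²) + 3) + ⅐)*(-74) + 4 = -3*((5*(3 + 5*25) + 3) + ⅐)*(-74) + 4 = -3*((5*(3 + 125) + 3) + ⅐)*(-74) + 4 = -3*((5*128 + 3) + ⅐)*(-74) + 4 = -3*((640 + 3) + ⅐)*(-74) + 4 = -3*(643 + ⅐)*(-74) + 4 = -3*4502/7*(-74) + 4 = -13506/7*(-74) + 4 = 999444/7 + 4 = 999472/7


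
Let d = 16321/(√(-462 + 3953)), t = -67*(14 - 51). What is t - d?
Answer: 2479 - 16321*√3491/3491 ≈ 2202.8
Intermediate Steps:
t = 2479 (t = -67*(-37) = 2479)
d = 16321*√3491/3491 (d = 16321/(√3491) = 16321*(√3491/3491) = 16321*√3491/3491 ≈ 276.23)
t - d = 2479 - 16321*√3491/3491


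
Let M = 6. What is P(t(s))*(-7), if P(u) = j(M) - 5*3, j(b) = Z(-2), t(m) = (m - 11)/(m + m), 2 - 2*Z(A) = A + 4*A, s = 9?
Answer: 63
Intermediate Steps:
Z(A) = 1 - 5*A/2 (Z(A) = 1 - (A + 4*A)/2 = 1 - 5*A/2)
t(m) = (-11 + m)/(2*m) (t(m) = (-11 + m)/((2*m)) = (-11 + m)*(1/(2*m)) = (-11 + m)/(2*m))
j(b) = 6 (j(b) = 1 - 5/2*(-2) = 1 + 5 = 6)
P(u) = -9 (P(u) = 6 - 5*3 = 6 - 15 = -9)
P(t(s))*(-7) = -9*(-7) = 63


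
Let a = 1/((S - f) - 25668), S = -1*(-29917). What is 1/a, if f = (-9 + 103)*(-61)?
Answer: 9983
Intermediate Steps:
f = -5734 (f = 94*(-61) = -5734)
S = 29917
a = 1/9983 (a = 1/((29917 - 1*(-5734)) - 25668) = 1/((29917 + 5734) - 25668) = 1/(35651 - 25668) = 1/9983 ≈ 0.00010017)
1/a = 1/(1/9983) = 9983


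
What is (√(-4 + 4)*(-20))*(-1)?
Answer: 0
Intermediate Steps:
(√(-4 + 4)*(-20))*(-1) = (√0*(-20))*(-1) = (0*(-20))*(-1) = 0*(-1) = 0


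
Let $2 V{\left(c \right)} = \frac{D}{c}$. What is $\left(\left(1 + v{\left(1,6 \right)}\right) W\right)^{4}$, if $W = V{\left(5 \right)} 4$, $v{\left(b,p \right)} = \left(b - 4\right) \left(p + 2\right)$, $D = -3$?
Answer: $\frac{362673936}{625} \approx 5.8028 \cdot 10^{5}$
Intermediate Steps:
$v{\left(b,p \right)} = \left(-4 + b\right) \left(2 + p\right)$
$V{\left(c \right)} = - \frac{3}{2 c}$ ($V{\left(c \right)} = \frac{\left(-3\right) \frac{1}{c}}{2} = - \frac{3}{2 c}$)
$W = - \frac{6}{5}$ ($W = - \frac{3}{2 \cdot 5} \cdot 4 = \left(- \frac{3}{2}\right) \frac{1}{5} \cdot 4 = \left(- \frac{3}{10}\right) 4 = - \frac{6}{5} \approx -1.2$)
$\left(\left(1 + v{\left(1,6 \right)}\right) W\right)^{4} = \left(\left(1 + \left(-8 - 24 + 2 \cdot 1 + 1 \cdot 6\right)\right) \left(- \frac{6}{5}\right)\right)^{4} = \left(\left(1 + \left(-8 - 24 + 2 + 6\right)\right) \left(- \frac{6}{5}\right)\right)^{4} = \left(\left(1 - 24\right) \left(- \frac{6}{5}\right)\right)^{4} = \left(\left(-23\right) \left(- \frac{6}{5}\right)\right)^{4} = \left(\frac{138}{5}\right)^{4} = \frac{362673936}{625}$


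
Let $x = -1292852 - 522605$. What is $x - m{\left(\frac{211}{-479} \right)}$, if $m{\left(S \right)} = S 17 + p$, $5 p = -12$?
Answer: $- \frac{4347995832}{2395} \approx -1.8154 \cdot 10^{6}$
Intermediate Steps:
$p = - \frac{12}{5}$ ($p = \frac{1}{5} \left(-12\right) = - \frac{12}{5} \approx -2.4$)
$m{\left(S \right)} = - \frac{12}{5} + 17 S$ ($m{\left(S \right)} = S 17 - \frac{12}{5} = 17 S - \frac{12}{5} = - \frac{12}{5} + 17 S$)
$x = -1815457$ ($x = -1292852 - 522605 = -1815457$)
$x - m{\left(\frac{211}{-479} \right)} = -1815457 - \left(- \frac{12}{5} + 17 \frac{211}{-479}\right) = -1815457 - \left(- \frac{12}{5} + 17 \cdot 211 \left(- \frac{1}{479}\right)\right) = -1815457 - \left(- \frac{12}{5} + 17 \left(- \frac{211}{479}\right)\right) = -1815457 - \left(- \frac{12}{5} - \frac{3587}{479}\right) = -1815457 - - \frac{23683}{2395} = -1815457 + \frac{23683}{2395} = - \frac{4347995832}{2395}$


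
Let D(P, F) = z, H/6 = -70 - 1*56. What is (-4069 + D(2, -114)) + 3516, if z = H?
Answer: -1309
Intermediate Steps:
H = -756 (H = 6*(-70 - 1*56) = 6*(-70 - 56) = 6*(-126) = -756)
z = -756
D(P, F) = -756
(-4069 + D(2, -114)) + 3516 = (-4069 - 756) + 3516 = -4825 + 3516 = -1309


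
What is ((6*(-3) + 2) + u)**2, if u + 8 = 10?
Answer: 196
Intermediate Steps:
u = 2 (u = -8 + 10 = 2)
((6*(-3) + 2) + u)**2 = ((6*(-3) + 2) + 2)**2 = ((-18 + 2) + 2)**2 = (-16 + 2)**2 = (-14)**2 = 196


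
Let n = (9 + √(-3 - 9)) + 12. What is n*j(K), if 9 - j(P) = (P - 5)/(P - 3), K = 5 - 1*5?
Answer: 154 + 44*I*√3/3 ≈ 154.0 + 25.403*I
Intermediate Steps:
K = 0 (K = 5 - 5 = 0)
j(P) = 9 - (-5 + P)/(-3 + P) (j(P) = 9 - (P - 5)/(P - 3) = 9 - (-5 + P)/(-3 + P))
n = 21 + 2*I*√3 (n = (9 + √(-12)) + 12 = (9 + 2*I*√3) + 12 = 21 + 2*I*√3 ≈ 21.0 + 3.4641*I)
n*j(K) = (21 + 2*I*√3)*(2*(-11 + 4*0)/(-3 + 0)) = (21 + 2*I*√3)*(2*(-11 + 0)/(-3)) = (21 + 2*I*√3)*(2*(-⅓)*(-11)) = (21 + 2*I*√3)*(22/3) = 154 + 44*I*√3/3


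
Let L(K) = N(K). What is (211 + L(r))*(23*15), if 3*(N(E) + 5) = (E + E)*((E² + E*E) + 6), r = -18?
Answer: -2636490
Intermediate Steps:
N(E) = -5 + 2*E*(6 + 2*E²)/3 (N(E) = -5 + ((E + E)*((E² + E*E) + 6))/3 = -5 + ((2*E)*((E² + E²) + 6))/3 = -5 + ((2*E)*(2*E² + 6))/3 = -5 + ((2*E)*(6 + 2*E²))/3 = -5 + (2*E*(6 + 2*E²))/3 = -5 + 2*E*(6 + 2*E²)/3)
L(K) = -5 + 4*K + 4*K³/3
(211 + L(r))*(23*15) = (211 + (-5 + 4*(-18) + (4/3)*(-18)³))*(23*15) = (211 + (-5 - 72 + (4/3)*(-5832)))*345 = (211 + (-5 - 72 - 7776))*345 = (211 - 7853)*345 = -7642*345 = -2636490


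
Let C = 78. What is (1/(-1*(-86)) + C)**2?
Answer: 45010681/7396 ≈ 6085.8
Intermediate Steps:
(1/(-1*(-86)) + C)**2 = (1/(-1*(-86)) + 78)**2 = (1/86 + 78)**2 = (6709/86)**2 = 45010681/7396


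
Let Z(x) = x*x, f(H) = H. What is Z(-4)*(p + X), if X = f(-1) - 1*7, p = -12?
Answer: -320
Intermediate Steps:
Z(x) = x**2
X = -8 (X = -1 - 1*7 = -1 - 7 = -8)
Z(-4)*(p + X) = (-4)**2*(-12 - 8) = 16*(-20) = -320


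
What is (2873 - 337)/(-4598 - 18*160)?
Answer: -1268/3739 ≈ -0.33913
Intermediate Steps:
(2873 - 337)/(-4598 - 18*160) = 2536/(-4598 - 2880) = 2536/(-7478) = 2536*(-1/7478) = -1268/3739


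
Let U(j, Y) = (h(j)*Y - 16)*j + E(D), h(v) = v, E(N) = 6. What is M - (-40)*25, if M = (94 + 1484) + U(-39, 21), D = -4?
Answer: 35149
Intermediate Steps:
U(j, Y) = 6 + j*(-16 + Y*j) (U(j, Y) = (j*Y - 16)*j + 6 = (Y*j - 16)*j + 6 = (-16 + Y*j)*j + 6 = j*(-16 + Y*j) + 6 = 6 + j*(-16 + Y*j))
M = 34149 (M = (94 + 1484) + (6 - 16*(-39) + 21*(-39)²) = 1578 + (6 + 624 + 21*1521) = 1578 + (6 + 624 + 31941) = 1578 + 32571 = 34149)
M - (-40)*25 = 34149 - (-40)*25 = 34149 - 1*(-1000) = 34149 + 1000 = 35149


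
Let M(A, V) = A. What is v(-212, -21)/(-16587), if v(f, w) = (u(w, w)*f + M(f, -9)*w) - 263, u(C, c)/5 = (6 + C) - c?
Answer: 2171/16587 ≈ 0.13089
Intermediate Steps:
u(C, c) = 30 - 5*c + 5*C (u(C, c) = 5*((6 + C) - c) = 5*(6 + C - c) = 30 - 5*c + 5*C)
v(f, w) = -263 + 30*f + f*w (v(f, w) = ((30 - 5*w + 5*w)*f + f*w) - 263 = (30*f + f*w) - 263 = -263 + 30*f + f*w)
v(-212, -21)/(-16587) = (-263 + 30*(-212) - 212*(-21))/(-16587) = (-263 - 6360 + 4452)*(-1/16587) = -2171*(-1/16587) = 2171/16587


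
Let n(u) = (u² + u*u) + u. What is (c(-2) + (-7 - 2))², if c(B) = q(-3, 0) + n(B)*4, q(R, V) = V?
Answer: 225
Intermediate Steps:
n(u) = u + 2*u² (n(u) = (u² + u²) + u = 2*u² + u = u + 2*u²)
c(B) = 4*B*(1 + 2*B) (c(B) = 0 + (B*(1 + 2*B))*4 = 0 + 4*B*(1 + 2*B) = 4*B*(1 + 2*B))
(c(-2) + (-7 - 2))² = (4*(-2)*(1 + 2*(-2)) + (-7 - 2))² = (4*(-2)*(1 - 4) - 9)² = (4*(-2)*(-3) - 9)² = (24 - 9)² = 15² = 225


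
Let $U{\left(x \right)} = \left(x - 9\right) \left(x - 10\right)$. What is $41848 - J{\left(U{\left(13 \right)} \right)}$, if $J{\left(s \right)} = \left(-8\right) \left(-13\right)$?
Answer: $41744$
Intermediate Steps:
$U{\left(x \right)} = \left(-10 + x\right) \left(-9 + x\right)$ ($U{\left(x \right)} = \left(-9 + x\right) \left(-10 + x\right) = \left(-10 + x\right) \left(-9 + x\right)$)
$J{\left(s \right)} = 104$
$41848 - J{\left(U{\left(13 \right)} \right)} = 41848 - 104 = 41744$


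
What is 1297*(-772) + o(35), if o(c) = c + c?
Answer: -1001214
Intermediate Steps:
o(c) = 2*c
1297*(-772) + o(35) = 1297*(-772) + 2*35 = -1001284 + 70 = -1001214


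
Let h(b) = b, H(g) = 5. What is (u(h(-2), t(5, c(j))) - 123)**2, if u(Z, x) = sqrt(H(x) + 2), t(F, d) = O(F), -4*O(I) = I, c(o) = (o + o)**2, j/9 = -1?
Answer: (123 - sqrt(7))**2 ≈ 14485.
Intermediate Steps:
j = -9 (j = 9*(-1) = -9)
c(o) = 4*o**2 (c(o) = (2*o)**2 = 4*o**2)
O(I) = -I/4
t(F, d) = -F/4
u(Z, x) = sqrt(7) (u(Z, x) = sqrt(5 + 2) = sqrt(7))
(u(h(-2), t(5, c(j))) - 123)**2 = (sqrt(7) - 123)**2 = (-123 + sqrt(7))**2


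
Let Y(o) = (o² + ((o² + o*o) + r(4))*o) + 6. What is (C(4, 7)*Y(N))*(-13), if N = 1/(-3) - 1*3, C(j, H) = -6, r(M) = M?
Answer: -49348/9 ≈ -5483.1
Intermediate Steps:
N = -10/3 (N = -⅓ - 3 = -10/3 ≈ -3.3333)
Y(o) = 6 + o² + o*(4 + 2*o²) (Y(o) = (o² + ((o² + o*o) + 4)*o) + 6 = (o² + ((o² + o²) + 4)*o) + 6 = (o² + (2*o² + 4)*o) + 6 = (o² + (4 + 2*o²)*o) + 6 = (o² + o*(4 + 2*o²)) + 6 = 6 + o² + o*(4 + 2*o²))
(C(4, 7)*Y(N))*(-13) = -6*(6 + (-10/3)² + 2*(-10/3)³ + 4*(-10/3))*(-13) = -6*(6 + 100/9 + 2*(-1000/27) - 40/3)*(-13) = -6*(6 + 100/9 - 2000/27 - 40/3)*(-13) = -6*(-1898/27)*(-13) = (3796/9)*(-13) = -49348/9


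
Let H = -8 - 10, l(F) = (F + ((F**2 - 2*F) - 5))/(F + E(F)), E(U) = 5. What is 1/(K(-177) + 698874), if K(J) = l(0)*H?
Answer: 1/698892 ≈ 1.4308e-6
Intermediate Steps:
l(F) = (-5 + F**2 - F)/(5 + F) (l(F) = (F + ((F**2 - 2*F) - 5))/(F + 5) = (F + (-5 + F**2 - 2*F))/(5 + F) = (-5 + F**2 - F)/(5 + F))
H = -18
K(J) = 18 (K(J) = ((-5 + 0**2 - 1*0)/(5 + 0))*(-18) = ((-5 + 0 + 0)/5)*(-18) = ((1/5)*(-5))*(-18) = -1*(-18) = 18)
1/(K(-177) + 698874) = 1/(18 + 698874) = 1/698892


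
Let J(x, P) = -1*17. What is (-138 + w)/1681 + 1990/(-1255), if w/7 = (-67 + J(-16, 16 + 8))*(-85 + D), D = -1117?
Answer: 176697100/421931 ≈ 418.78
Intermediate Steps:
J(x, P) = -17
w = 706776 (w = 7*((-67 - 17)*(-85 - 1117)) = 7*(-84*(-1202)) = 7*100968 = 706776)
(-138 + w)/1681 + 1990/(-1255) = (-138 + 706776)/1681 + 1990/(-1255) = 706638*(1/1681) + 1990*(-1/1255) = 706638/1681 - 398/251 = 176697100/421931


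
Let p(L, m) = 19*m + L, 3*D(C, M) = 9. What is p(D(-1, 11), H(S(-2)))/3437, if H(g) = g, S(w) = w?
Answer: -5/491 ≈ -0.010183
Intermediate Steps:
D(C, M) = 3 (D(C, M) = (1/3)*9 = 3)
p(L, m) = L + 19*m
p(D(-1, 11), H(S(-2)))/3437 = (3 + 19*(-2))/3437 = (3 - 38)*(1/3437) = -35*1/3437 = -5/491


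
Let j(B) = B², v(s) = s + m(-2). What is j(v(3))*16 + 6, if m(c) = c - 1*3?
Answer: 70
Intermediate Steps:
m(c) = -3 + c (m(c) = c - 3 = -3 + c)
v(s) = -5 + s (v(s) = s + (-3 - 2) = s - 5 = -5 + s)
j(v(3))*16 + 6 = (-5 + 3)²*16 + 6 = (-2)²*16 + 6 = 4*16 + 6 = 64 + 6 = 70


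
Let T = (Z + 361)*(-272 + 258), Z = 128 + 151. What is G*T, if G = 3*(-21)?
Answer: 564480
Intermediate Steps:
Z = 279
T = -8960 (T = (279 + 361)*(-272 + 258) = 640*(-14) = -8960)
G = -63
G*T = -63*(-8960) = 564480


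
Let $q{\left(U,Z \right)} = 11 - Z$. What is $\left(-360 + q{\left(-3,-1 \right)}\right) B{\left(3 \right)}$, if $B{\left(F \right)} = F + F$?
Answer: $-2088$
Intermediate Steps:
$B{\left(F \right)} = 2 F$
$\left(-360 + q{\left(-3,-1 \right)}\right) B{\left(3 \right)} = \left(-360 + \left(11 - -1\right)\right) 2 \cdot 3 = \left(-360 + \left(11 + 1\right)\right) 6 = \left(-360 + 12\right) 6 = \left(-348\right) 6 = -2088$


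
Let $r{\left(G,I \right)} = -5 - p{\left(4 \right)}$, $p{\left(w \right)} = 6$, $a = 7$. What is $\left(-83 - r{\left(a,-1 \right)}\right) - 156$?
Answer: $-228$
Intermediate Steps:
$r{\left(G,I \right)} = -11$ ($r{\left(G,I \right)} = -5 - 6 = -11$)
$\left(-83 - r{\left(a,-1 \right)}\right) - 156 = \left(-83 - -11\right) - 156 = \left(-83 + 11\right) - 156 = -72 - 156 = -228$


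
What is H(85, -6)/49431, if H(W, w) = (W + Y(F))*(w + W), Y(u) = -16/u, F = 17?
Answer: 112891/840327 ≈ 0.13434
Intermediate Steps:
H(W, w) = (-16/17 + W)*(W + w) (H(W, w) = (W - 16/17)*(w + W) = (W - 16*1/17)*(W + w) = (W - 16/17)*(W + w) = (-16/17 + W)*(W + w))
H(85, -6)/49431 = (85² - 16/17*85 - 16/17*(-6) + 85*(-6))/49431 = (7225 - 80 + 96/17 - 510)*(1/49431) = (112891/17)*(1/49431) = 112891/840327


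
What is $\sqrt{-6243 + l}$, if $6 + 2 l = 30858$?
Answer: $\sqrt{9183} \approx 95.828$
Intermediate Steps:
$l = 15426$ ($l = -3 + \frac{1}{2} \cdot 30858 = -3 + 15429 = 15426$)
$\sqrt{-6243 + l} = \sqrt{-6243 + 15426} = \sqrt{9183}$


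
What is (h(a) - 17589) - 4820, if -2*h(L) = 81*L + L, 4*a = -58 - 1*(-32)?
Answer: -44285/2 ≈ -22143.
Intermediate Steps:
a = -13/2 (a = (-58 - 1*(-32))/4 = (-58 + 32)/4 = (¼)*(-26) = -13/2 ≈ -6.5000)
h(L) = -41*L (h(L) = -(81*L + L)/2 = -41*L)
(h(a) - 17589) - 4820 = (-41*(-13/2) - 17589) - 4820 = (533/2 - 17589) - 4820 = -34645/2 - 4820 = -44285/2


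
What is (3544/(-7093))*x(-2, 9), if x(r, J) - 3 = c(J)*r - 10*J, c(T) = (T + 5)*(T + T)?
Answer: 2094504/7093 ≈ 295.29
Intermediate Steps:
c(T) = 2*T*(5 + T) (c(T) = (5 + T)*(2*T) = 2*T*(5 + T))
x(r, J) = 3 - 10*J + 2*J*r*(5 + J) (x(r, J) = 3 + ((2*J*(5 + J))*r - 10*J) = 3 + (2*J*r*(5 + J) - 10*J) = 3 + (-10*J + 2*J*r*(5 + J)) = 3 - 10*J + 2*J*r*(5 + J))
(3544/(-7093))*x(-2, 9) = (3544/(-7093))*(3 - 10*9 + 2*9*(-2)*(5 + 9)) = (3544*(-1/7093))*(3 - 90 + 2*9*(-2)*14) = -3544*(3 - 90 - 504)/7093 = -3544/7093*(-591) = 2094504/7093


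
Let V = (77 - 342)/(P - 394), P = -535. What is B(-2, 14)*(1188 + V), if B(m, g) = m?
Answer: -2207834/929 ≈ -2376.6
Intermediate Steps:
V = 265/929 (V = (77 - 342)/(-535 - 394) = -265/(-929) = -265*(-1/929) = 265/929 ≈ 0.28525)
B(-2, 14)*(1188 + V) = -2*(1188 + 265/929) = -2*1103917/929 = -2207834/929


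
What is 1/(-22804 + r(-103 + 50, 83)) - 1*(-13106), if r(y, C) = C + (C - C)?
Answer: 297781425/22721 ≈ 13106.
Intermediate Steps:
r(y, C) = C (r(y, C) = C + 0 = C)
1/(-22804 + r(-103 + 50, 83)) - 1*(-13106) = 1/(-22804 + 83) - 1*(-13106) = 1/(-22721) + 13106 = -1/22721 + 13106 = 297781425/22721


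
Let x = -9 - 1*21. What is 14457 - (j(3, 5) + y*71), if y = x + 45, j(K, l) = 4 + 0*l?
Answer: 13388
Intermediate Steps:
j(K, l) = 4 (j(K, l) = 4 + 0 = 4)
x = -30 (x = -9 - 21 = -30)
y = 15 (y = -30 + 45 = 15)
14457 - (j(3, 5) + y*71) = 14457 - (4 + 15*71) = 14457 - (4 + 1065) = 14457 - 1*1069 = 14457 - 1069 = 13388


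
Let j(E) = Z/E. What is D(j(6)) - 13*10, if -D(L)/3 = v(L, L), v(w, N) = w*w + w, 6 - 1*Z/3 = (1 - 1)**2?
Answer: -166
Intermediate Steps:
Z = 18 (Z = 18 - 3*(1 - 1)**2 = 18 - 3*0**2 = 18 - 3*0 = 18 + 0 = 18)
v(w, N) = w + w**2 (v(w, N) = w**2 + w = w + w**2)
j(E) = 18/E
D(L) = -3*L*(1 + L)
D(j(6)) - 13*10 = -3*18/6*(1 + 18/6) - 13*10 = -3*18*(1/6)*(1 + 18*(1/6)) - 130 = -3*3*(1 + 3) - 130 = -3*3*4 - 130 = -36 - 130 = -166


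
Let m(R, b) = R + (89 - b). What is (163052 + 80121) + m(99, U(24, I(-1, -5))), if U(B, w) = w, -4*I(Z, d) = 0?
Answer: 243361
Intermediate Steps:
I(Z, d) = 0 (I(Z, d) = -¼*0 = 0)
m(R, b) = 89 + R - b
(163052 + 80121) + m(99, U(24, I(-1, -5))) = (163052 + 80121) + (89 + 99 - 1*0) = 243173 + (89 + 99 + 0) = 243173 + 188 = 243361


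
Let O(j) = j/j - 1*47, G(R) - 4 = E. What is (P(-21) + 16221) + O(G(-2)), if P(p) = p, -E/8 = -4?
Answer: 16154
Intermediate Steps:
E = 32 (E = -8*(-4) = 32)
G(R) = 36 (G(R) = 4 + 32 = 36)
O(j) = -46 (O(j) = 1 - 47 = -46)
(P(-21) + 16221) + O(G(-2)) = (-21 + 16221) - 46 = 16200 - 46 = 16154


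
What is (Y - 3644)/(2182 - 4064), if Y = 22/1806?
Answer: 3290521/1699446 ≈ 1.9362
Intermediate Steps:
Y = 11/903 (Y = 22*(1/1806) = 11/903 ≈ 0.012182)
(Y - 3644)/(2182 - 4064) = (11/903 - 3644)/(2182 - 4064) = -3290521/903/(-1882) = -3290521/903*(-1/1882) = 3290521/1699446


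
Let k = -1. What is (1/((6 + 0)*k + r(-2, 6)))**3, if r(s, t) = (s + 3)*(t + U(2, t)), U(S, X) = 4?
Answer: 1/64 ≈ 0.015625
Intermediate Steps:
r(s, t) = (3 + s)*(4 + t) (r(s, t) = (s + 3)*(t + 4) = (3 + s)*(4 + t))
(1/((6 + 0)*k + r(-2, 6)))**3 = (1/((6 + 0)*(-1) + (12 + 3*6 + 4*(-2) - 2*6)))**3 = (1/(6*(-1) + (12 + 18 - 8 - 12)))**3 = (1/(-6 + 10))**3 = (1/4)**3 = 1/64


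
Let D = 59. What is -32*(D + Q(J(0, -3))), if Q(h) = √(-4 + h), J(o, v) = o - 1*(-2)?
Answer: -1888 - 32*I*√2 ≈ -1888.0 - 45.255*I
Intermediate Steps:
J(o, v) = 2 + o (J(o, v) = o + 2 = 2 + o)
-32*(D + Q(J(0, -3))) = -32*(59 + √(-4 + (2 + 0))) = -32*(59 + √(-4 + 2)) = -32*(59 + √(-2)) = -32*(59 + I*√2) = -1888 - 32*I*√2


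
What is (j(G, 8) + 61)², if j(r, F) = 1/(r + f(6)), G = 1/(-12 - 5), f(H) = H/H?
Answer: 986049/256 ≈ 3851.8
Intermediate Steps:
f(H) = 1
G = -1/17 (G = 1/(-17) = -1/17 ≈ -0.058824)
j(r, F) = 1/(1 + r) (j(r, F) = 1/(r + 1) = 1/(1 + r))
(j(G, 8) + 61)² = (1/(1 - 1/17) + 61)² = (1/(16/17) + 61)² = (17/16 + 61)² = (993/16)² = 986049/256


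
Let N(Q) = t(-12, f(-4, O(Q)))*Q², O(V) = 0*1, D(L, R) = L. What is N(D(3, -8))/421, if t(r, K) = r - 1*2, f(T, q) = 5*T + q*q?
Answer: -126/421 ≈ -0.29929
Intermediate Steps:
O(V) = 0
f(T, q) = q² + 5*T (f(T, q) = 5*T + q² = q² + 5*T)
t(r, K) = -2 + r (t(r, K) = r - 2 = -2 + r)
N(Q) = -14*Q² (N(Q) = (-2 - 12)*Q² = -14*Q²)
N(D(3, -8))/421 = -14*3²/421 = -14*9*(1/421) = -126*1/421 = -126/421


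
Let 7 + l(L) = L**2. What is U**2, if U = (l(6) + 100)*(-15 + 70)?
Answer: 50339025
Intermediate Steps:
l(L) = -7 + L**2
U = 7095 (U = ((-7 + 6**2) + 100)*(-15 + 70) = ((-7 + 36) + 100)*55 = (29 + 100)*55 = 129*55 = 7095)
U**2 = 7095**2 = 50339025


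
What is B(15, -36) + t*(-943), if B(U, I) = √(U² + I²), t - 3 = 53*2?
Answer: -102748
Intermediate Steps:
t = 109 (t = 3 + 53*2 = 3 + 106 = 109)
B(U, I) = √(I² + U²)
B(15, -36) + t*(-943) = √((-36)² + 15²) + 109*(-943) = √(1296 + 225) - 102787 = √1521 - 102787 = 39 - 102787 = -102748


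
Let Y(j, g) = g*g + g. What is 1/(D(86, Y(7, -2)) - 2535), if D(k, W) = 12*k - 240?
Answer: -1/1743 ≈ -0.00057372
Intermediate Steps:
Y(j, g) = g + g² (Y(j, g) = g² + g = g + g²)
D(k, W) = -240 + 12*k
1/(D(86, Y(7, -2)) - 2535) = 1/((-240 + 12*86) - 2535) = 1/((-240 + 1032) - 2535) = 1/(792 - 2535) = 1/(-1743) = -1/1743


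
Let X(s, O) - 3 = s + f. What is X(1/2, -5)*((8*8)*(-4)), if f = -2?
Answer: -384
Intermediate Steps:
X(s, O) = 1 + s (X(s, O) = 3 + (s - 2) = 3 + (-2 + s) = 1 + s)
X(1/2, -5)*((8*8)*(-4)) = (1 + 1/2)*((8*8)*(-4)) = (1 + ½)*(64*(-4)) = (3/2)*(-256) = -384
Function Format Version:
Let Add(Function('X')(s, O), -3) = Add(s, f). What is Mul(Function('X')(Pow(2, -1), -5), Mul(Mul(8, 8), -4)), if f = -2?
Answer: -384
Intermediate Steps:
Function('X')(s, O) = Add(1, s) (Function('X')(s, O) = Add(3, Add(s, -2)) = Add(3, Add(-2, s)) = Add(1, s))
Mul(Function('X')(Pow(2, -1), -5), Mul(Mul(8, 8), -4)) = Mul(Add(1, Pow(2, -1)), Mul(Mul(8, 8), -4)) = Mul(Add(1, Rational(1, 2)), Mul(64, -4)) = Mul(Rational(3, 2), -256) = -384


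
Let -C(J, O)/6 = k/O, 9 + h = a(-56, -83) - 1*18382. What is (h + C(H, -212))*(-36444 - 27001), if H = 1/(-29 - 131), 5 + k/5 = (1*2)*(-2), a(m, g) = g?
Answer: 124249355655/106 ≈ 1.1722e+9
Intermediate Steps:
k = -45 (k = -25 + 5*((1*2)*(-2)) = -25 + 5*(2*(-2)) = -25 + 5*(-4) = -25 - 20 = -45)
H = -1/160 (H = 1/(-160) = -1/160 ≈ -0.0062500)
h = -18474 (h = -9 + (-83 - 1*18382) = -9 + (-83 - 18382) = -9 - 18465 = -18474)
C(J, O) = 270/O (C(J, O) = -(-270)/O = 270/O)
(h + C(H, -212))*(-36444 - 27001) = (-18474 + 270/(-212))*(-36444 - 27001) = (-18474 + 270*(-1/212))*(-63445) = (-18474 - 135/106)*(-63445) = -1958379/106*(-63445) = 124249355655/106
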